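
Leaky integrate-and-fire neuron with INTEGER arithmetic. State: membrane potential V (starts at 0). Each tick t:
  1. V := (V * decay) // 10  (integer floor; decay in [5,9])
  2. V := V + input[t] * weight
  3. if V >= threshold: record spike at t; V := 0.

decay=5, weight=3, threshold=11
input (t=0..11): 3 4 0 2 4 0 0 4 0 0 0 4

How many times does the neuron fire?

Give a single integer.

Answer: 4

Derivation:
t=0: input=3 -> V=9
t=1: input=4 -> V=0 FIRE
t=2: input=0 -> V=0
t=3: input=2 -> V=6
t=4: input=4 -> V=0 FIRE
t=5: input=0 -> V=0
t=6: input=0 -> V=0
t=7: input=4 -> V=0 FIRE
t=8: input=0 -> V=0
t=9: input=0 -> V=0
t=10: input=0 -> V=0
t=11: input=4 -> V=0 FIRE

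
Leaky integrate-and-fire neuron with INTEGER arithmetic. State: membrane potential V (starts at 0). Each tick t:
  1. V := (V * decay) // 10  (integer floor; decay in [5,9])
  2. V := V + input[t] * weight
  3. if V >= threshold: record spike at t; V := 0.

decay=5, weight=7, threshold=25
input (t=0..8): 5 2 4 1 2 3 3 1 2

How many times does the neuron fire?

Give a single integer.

Answer: 3

Derivation:
t=0: input=5 -> V=0 FIRE
t=1: input=2 -> V=14
t=2: input=4 -> V=0 FIRE
t=3: input=1 -> V=7
t=4: input=2 -> V=17
t=5: input=3 -> V=0 FIRE
t=6: input=3 -> V=21
t=7: input=1 -> V=17
t=8: input=2 -> V=22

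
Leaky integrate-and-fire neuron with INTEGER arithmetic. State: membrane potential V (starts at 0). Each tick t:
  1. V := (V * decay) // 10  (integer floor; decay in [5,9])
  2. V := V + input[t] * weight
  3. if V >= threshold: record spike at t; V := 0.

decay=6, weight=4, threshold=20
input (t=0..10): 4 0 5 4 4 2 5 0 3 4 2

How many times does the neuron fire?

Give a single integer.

t=0: input=4 -> V=16
t=1: input=0 -> V=9
t=2: input=5 -> V=0 FIRE
t=3: input=4 -> V=16
t=4: input=4 -> V=0 FIRE
t=5: input=2 -> V=8
t=6: input=5 -> V=0 FIRE
t=7: input=0 -> V=0
t=8: input=3 -> V=12
t=9: input=4 -> V=0 FIRE
t=10: input=2 -> V=8

Answer: 4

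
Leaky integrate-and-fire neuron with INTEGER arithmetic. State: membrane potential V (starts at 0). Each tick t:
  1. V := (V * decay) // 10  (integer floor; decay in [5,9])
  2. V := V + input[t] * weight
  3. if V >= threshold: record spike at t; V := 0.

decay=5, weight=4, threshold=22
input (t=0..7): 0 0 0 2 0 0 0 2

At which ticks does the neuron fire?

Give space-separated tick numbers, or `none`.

t=0: input=0 -> V=0
t=1: input=0 -> V=0
t=2: input=0 -> V=0
t=3: input=2 -> V=8
t=4: input=0 -> V=4
t=5: input=0 -> V=2
t=6: input=0 -> V=1
t=7: input=2 -> V=8

Answer: none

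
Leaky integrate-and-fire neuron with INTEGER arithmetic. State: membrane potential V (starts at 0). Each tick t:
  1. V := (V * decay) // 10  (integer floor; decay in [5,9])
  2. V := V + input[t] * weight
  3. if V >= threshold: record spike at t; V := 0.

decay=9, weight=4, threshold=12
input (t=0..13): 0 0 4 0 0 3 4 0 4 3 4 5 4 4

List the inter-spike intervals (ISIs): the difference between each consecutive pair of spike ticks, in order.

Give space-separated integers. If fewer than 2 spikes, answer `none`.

t=0: input=0 -> V=0
t=1: input=0 -> V=0
t=2: input=4 -> V=0 FIRE
t=3: input=0 -> V=0
t=4: input=0 -> V=0
t=5: input=3 -> V=0 FIRE
t=6: input=4 -> V=0 FIRE
t=7: input=0 -> V=0
t=8: input=4 -> V=0 FIRE
t=9: input=3 -> V=0 FIRE
t=10: input=4 -> V=0 FIRE
t=11: input=5 -> V=0 FIRE
t=12: input=4 -> V=0 FIRE
t=13: input=4 -> V=0 FIRE

Answer: 3 1 2 1 1 1 1 1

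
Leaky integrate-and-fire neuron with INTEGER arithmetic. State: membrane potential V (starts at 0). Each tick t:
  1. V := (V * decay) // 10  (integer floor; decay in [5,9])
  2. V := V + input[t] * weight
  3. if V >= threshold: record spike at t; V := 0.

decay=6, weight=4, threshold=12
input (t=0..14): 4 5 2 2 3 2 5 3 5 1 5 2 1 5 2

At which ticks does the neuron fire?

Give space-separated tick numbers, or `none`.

t=0: input=4 -> V=0 FIRE
t=1: input=5 -> V=0 FIRE
t=2: input=2 -> V=8
t=3: input=2 -> V=0 FIRE
t=4: input=3 -> V=0 FIRE
t=5: input=2 -> V=8
t=6: input=5 -> V=0 FIRE
t=7: input=3 -> V=0 FIRE
t=8: input=5 -> V=0 FIRE
t=9: input=1 -> V=4
t=10: input=5 -> V=0 FIRE
t=11: input=2 -> V=8
t=12: input=1 -> V=8
t=13: input=5 -> V=0 FIRE
t=14: input=2 -> V=8

Answer: 0 1 3 4 6 7 8 10 13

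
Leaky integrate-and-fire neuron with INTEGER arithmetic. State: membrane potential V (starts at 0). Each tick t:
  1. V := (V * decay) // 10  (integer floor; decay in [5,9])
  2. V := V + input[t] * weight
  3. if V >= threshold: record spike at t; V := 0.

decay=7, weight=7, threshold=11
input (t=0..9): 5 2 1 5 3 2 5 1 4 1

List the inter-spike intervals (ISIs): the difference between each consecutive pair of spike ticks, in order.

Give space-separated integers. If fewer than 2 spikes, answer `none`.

t=0: input=5 -> V=0 FIRE
t=1: input=2 -> V=0 FIRE
t=2: input=1 -> V=7
t=3: input=5 -> V=0 FIRE
t=4: input=3 -> V=0 FIRE
t=5: input=2 -> V=0 FIRE
t=6: input=5 -> V=0 FIRE
t=7: input=1 -> V=7
t=8: input=4 -> V=0 FIRE
t=9: input=1 -> V=7

Answer: 1 2 1 1 1 2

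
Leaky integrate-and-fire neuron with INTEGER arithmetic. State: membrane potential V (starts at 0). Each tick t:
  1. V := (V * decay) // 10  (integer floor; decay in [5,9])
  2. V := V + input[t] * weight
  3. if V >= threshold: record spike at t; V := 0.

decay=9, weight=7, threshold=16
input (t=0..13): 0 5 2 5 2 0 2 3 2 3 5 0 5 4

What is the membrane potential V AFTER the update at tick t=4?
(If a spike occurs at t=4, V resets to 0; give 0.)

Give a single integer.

Answer: 14

Derivation:
t=0: input=0 -> V=0
t=1: input=5 -> V=0 FIRE
t=2: input=2 -> V=14
t=3: input=5 -> V=0 FIRE
t=4: input=2 -> V=14
t=5: input=0 -> V=12
t=6: input=2 -> V=0 FIRE
t=7: input=3 -> V=0 FIRE
t=8: input=2 -> V=14
t=9: input=3 -> V=0 FIRE
t=10: input=5 -> V=0 FIRE
t=11: input=0 -> V=0
t=12: input=5 -> V=0 FIRE
t=13: input=4 -> V=0 FIRE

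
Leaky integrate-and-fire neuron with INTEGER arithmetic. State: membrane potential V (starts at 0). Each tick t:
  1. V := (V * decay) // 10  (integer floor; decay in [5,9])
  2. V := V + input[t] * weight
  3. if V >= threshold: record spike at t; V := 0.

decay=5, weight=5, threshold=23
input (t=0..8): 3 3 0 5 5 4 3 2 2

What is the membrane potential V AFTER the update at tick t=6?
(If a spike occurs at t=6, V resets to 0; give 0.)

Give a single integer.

t=0: input=3 -> V=15
t=1: input=3 -> V=22
t=2: input=0 -> V=11
t=3: input=5 -> V=0 FIRE
t=4: input=5 -> V=0 FIRE
t=5: input=4 -> V=20
t=6: input=3 -> V=0 FIRE
t=7: input=2 -> V=10
t=8: input=2 -> V=15

Answer: 0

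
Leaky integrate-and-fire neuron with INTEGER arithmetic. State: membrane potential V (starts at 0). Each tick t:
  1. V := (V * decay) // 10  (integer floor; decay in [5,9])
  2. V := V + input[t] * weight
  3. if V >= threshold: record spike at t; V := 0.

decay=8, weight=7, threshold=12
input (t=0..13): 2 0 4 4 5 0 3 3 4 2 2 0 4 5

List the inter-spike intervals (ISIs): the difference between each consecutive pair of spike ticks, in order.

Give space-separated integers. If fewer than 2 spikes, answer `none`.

Answer: 2 1 1 2 1 1 1 1 2 1

Derivation:
t=0: input=2 -> V=0 FIRE
t=1: input=0 -> V=0
t=2: input=4 -> V=0 FIRE
t=3: input=4 -> V=0 FIRE
t=4: input=5 -> V=0 FIRE
t=5: input=0 -> V=0
t=6: input=3 -> V=0 FIRE
t=7: input=3 -> V=0 FIRE
t=8: input=4 -> V=0 FIRE
t=9: input=2 -> V=0 FIRE
t=10: input=2 -> V=0 FIRE
t=11: input=0 -> V=0
t=12: input=4 -> V=0 FIRE
t=13: input=5 -> V=0 FIRE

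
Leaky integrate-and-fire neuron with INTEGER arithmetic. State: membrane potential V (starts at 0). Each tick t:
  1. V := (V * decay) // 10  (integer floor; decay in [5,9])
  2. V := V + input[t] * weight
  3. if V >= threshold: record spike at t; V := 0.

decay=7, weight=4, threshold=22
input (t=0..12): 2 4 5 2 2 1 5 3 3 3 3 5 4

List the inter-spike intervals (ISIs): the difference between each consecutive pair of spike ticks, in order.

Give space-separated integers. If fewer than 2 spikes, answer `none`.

Answer: 4 3 2

Derivation:
t=0: input=2 -> V=8
t=1: input=4 -> V=21
t=2: input=5 -> V=0 FIRE
t=3: input=2 -> V=8
t=4: input=2 -> V=13
t=5: input=1 -> V=13
t=6: input=5 -> V=0 FIRE
t=7: input=3 -> V=12
t=8: input=3 -> V=20
t=9: input=3 -> V=0 FIRE
t=10: input=3 -> V=12
t=11: input=5 -> V=0 FIRE
t=12: input=4 -> V=16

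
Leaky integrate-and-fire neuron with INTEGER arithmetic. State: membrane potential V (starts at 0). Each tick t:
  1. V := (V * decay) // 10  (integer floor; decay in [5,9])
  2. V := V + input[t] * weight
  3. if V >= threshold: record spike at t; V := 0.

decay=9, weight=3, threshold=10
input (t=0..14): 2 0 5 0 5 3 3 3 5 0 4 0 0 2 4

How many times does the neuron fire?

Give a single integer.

t=0: input=2 -> V=6
t=1: input=0 -> V=5
t=2: input=5 -> V=0 FIRE
t=3: input=0 -> V=0
t=4: input=5 -> V=0 FIRE
t=5: input=3 -> V=9
t=6: input=3 -> V=0 FIRE
t=7: input=3 -> V=9
t=8: input=5 -> V=0 FIRE
t=9: input=0 -> V=0
t=10: input=4 -> V=0 FIRE
t=11: input=0 -> V=0
t=12: input=0 -> V=0
t=13: input=2 -> V=6
t=14: input=4 -> V=0 FIRE

Answer: 6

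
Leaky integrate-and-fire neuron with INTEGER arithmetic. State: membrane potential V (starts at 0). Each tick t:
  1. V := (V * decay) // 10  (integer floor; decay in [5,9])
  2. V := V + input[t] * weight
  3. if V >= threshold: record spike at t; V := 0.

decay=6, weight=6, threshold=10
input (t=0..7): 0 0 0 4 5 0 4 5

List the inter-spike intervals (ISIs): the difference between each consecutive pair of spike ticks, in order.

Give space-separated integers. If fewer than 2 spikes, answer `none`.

t=0: input=0 -> V=0
t=1: input=0 -> V=0
t=2: input=0 -> V=0
t=3: input=4 -> V=0 FIRE
t=4: input=5 -> V=0 FIRE
t=5: input=0 -> V=0
t=6: input=4 -> V=0 FIRE
t=7: input=5 -> V=0 FIRE

Answer: 1 2 1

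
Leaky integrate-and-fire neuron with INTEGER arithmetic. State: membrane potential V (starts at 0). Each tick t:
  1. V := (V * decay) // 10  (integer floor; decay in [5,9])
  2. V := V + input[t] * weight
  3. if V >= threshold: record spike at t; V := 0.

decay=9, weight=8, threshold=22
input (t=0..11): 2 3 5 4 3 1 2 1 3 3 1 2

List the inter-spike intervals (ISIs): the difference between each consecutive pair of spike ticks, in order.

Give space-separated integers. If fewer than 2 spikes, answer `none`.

t=0: input=2 -> V=16
t=1: input=3 -> V=0 FIRE
t=2: input=5 -> V=0 FIRE
t=3: input=4 -> V=0 FIRE
t=4: input=3 -> V=0 FIRE
t=5: input=1 -> V=8
t=6: input=2 -> V=0 FIRE
t=7: input=1 -> V=8
t=8: input=3 -> V=0 FIRE
t=9: input=3 -> V=0 FIRE
t=10: input=1 -> V=8
t=11: input=2 -> V=0 FIRE

Answer: 1 1 1 2 2 1 2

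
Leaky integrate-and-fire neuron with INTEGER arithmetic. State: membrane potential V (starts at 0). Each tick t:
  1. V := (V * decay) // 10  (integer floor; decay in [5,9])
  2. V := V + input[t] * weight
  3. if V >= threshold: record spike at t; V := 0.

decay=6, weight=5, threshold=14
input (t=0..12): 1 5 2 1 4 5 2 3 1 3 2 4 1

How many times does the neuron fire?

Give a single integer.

Answer: 6

Derivation:
t=0: input=1 -> V=5
t=1: input=5 -> V=0 FIRE
t=2: input=2 -> V=10
t=3: input=1 -> V=11
t=4: input=4 -> V=0 FIRE
t=5: input=5 -> V=0 FIRE
t=6: input=2 -> V=10
t=7: input=3 -> V=0 FIRE
t=8: input=1 -> V=5
t=9: input=3 -> V=0 FIRE
t=10: input=2 -> V=10
t=11: input=4 -> V=0 FIRE
t=12: input=1 -> V=5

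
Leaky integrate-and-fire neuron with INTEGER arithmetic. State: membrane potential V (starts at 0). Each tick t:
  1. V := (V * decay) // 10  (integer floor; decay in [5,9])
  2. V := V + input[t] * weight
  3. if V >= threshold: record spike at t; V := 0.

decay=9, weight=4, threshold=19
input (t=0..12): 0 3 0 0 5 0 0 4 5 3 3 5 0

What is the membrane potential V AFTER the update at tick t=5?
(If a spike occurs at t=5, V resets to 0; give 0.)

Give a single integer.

Answer: 0

Derivation:
t=0: input=0 -> V=0
t=1: input=3 -> V=12
t=2: input=0 -> V=10
t=3: input=0 -> V=9
t=4: input=5 -> V=0 FIRE
t=5: input=0 -> V=0
t=6: input=0 -> V=0
t=7: input=4 -> V=16
t=8: input=5 -> V=0 FIRE
t=9: input=3 -> V=12
t=10: input=3 -> V=0 FIRE
t=11: input=5 -> V=0 FIRE
t=12: input=0 -> V=0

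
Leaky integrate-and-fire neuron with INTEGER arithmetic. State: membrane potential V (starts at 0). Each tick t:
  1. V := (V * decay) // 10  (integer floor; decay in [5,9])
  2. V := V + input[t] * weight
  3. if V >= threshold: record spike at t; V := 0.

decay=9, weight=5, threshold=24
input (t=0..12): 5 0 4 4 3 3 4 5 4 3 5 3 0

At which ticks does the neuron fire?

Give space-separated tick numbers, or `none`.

t=0: input=5 -> V=0 FIRE
t=1: input=0 -> V=0
t=2: input=4 -> V=20
t=3: input=4 -> V=0 FIRE
t=4: input=3 -> V=15
t=5: input=3 -> V=0 FIRE
t=6: input=4 -> V=20
t=7: input=5 -> V=0 FIRE
t=8: input=4 -> V=20
t=9: input=3 -> V=0 FIRE
t=10: input=5 -> V=0 FIRE
t=11: input=3 -> V=15
t=12: input=0 -> V=13

Answer: 0 3 5 7 9 10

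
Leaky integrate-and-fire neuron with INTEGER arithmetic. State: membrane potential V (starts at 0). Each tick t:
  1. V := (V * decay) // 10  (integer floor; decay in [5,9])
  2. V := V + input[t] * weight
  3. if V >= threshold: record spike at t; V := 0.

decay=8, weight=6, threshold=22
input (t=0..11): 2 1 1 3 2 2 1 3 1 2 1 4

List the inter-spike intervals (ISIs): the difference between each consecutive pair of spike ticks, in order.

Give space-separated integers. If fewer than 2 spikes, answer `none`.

Answer: 3 3 2

Derivation:
t=0: input=2 -> V=12
t=1: input=1 -> V=15
t=2: input=1 -> V=18
t=3: input=3 -> V=0 FIRE
t=4: input=2 -> V=12
t=5: input=2 -> V=21
t=6: input=1 -> V=0 FIRE
t=7: input=3 -> V=18
t=8: input=1 -> V=20
t=9: input=2 -> V=0 FIRE
t=10: input=1 -> V=6
t=11: input=4 -> V=0 FIRE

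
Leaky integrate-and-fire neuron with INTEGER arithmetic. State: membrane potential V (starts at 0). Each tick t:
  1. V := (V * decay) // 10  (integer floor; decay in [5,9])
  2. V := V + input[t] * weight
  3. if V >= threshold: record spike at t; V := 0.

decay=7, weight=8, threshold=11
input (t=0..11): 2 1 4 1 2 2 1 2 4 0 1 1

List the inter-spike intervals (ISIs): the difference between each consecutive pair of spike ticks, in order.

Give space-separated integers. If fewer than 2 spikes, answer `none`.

Answer: 2 2 1 2 1 3

Derivation:
t=0: input=2 -> V=0 FIRE
t=1: input=1 -> V=8
t=2: input=4 -> V=0 FIRE
t=3: input=1 -> V=8
t=4: input=2 -> V=0 FIRE
t=5: input=2 -> V=0 FIRE
t=6: input=1 -> V=8
t=7: input=2 -> V=0 FIRE
t=8: input=4 -> V=0 FIRE
t=9: input=0 -> V=0
t=10: input=1 -> V=8
t=11: input=1 -> V=0 FIRE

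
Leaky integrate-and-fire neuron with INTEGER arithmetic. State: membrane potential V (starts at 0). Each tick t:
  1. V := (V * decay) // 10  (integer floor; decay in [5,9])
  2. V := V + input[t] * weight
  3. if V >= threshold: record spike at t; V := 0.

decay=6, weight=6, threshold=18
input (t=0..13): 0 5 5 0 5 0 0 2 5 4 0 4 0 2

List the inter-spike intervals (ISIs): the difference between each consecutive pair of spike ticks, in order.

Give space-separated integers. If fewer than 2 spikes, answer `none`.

Answer: 1 2 4 1 2

Derivation:
t=0: input=0 -> V=0
t=1: input=5 -> V=0 FIRE
t=2: input=5 -> V=0 FIRE
t=3: input=0 -> V=0
t=4: input=5 -> V=0 FIRE
t=5: input=0 -> V=0
t=6: input=0 -> V=0
t=7: input=2 -> V=12
t=8: input=5 -> V=0 FIRE
t=9: input=4 -> V=0 FIRE
t=10: input=0 -> V=0
t=11: input=4 -> V=0 FIRE
t=12: input=0 -> V=0
t=13: input=2 -> V=12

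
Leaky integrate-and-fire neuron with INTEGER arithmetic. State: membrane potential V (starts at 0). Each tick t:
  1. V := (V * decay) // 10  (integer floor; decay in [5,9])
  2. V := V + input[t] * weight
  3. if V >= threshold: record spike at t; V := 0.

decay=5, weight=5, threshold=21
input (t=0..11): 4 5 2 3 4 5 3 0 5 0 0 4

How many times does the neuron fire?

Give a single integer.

t=0: input=4 -> V=20
t=1: input=5 -> V=0 FIRE
t=2: input=2 -> V=10
t=3: input=3 -> V=20
t=4: input=4 -> V=0 FIRE
t=5: input=5 -> V=0 FIRE
t=6: input=3 -> V=15
t=7: input=0 -> V=7
t=8: input=5 -> V=0 FIRE
t=9: input=0 -> V=0
t=10: input=0 -> V=0
t=11: input=4 -> V=20

Answer: 4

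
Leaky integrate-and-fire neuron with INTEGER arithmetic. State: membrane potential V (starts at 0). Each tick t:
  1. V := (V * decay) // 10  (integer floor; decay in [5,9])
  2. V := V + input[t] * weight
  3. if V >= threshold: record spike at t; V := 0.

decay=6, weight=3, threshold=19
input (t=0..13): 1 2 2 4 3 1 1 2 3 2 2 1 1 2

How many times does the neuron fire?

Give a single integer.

Answer: 1

Derivation:
t=0: input=1 -> V=3
t=1: input=2 -> V=7
t=2: input=2 -> V=10
t=3: input=4 -> V=18
t=4: input=3 -> V=0 FIRE
t=5: input=1 -> V=3
t=6: input=1 -> V=4
t=7: input=2 -> V=8
t=8: input=3 -> V=13
t=9: input=2 -> V=13
t=10: input=2 -> V=13
t=11: input=1 -> V=10
t=12: input=1 -> V=9
t=13: input=2 -> V=11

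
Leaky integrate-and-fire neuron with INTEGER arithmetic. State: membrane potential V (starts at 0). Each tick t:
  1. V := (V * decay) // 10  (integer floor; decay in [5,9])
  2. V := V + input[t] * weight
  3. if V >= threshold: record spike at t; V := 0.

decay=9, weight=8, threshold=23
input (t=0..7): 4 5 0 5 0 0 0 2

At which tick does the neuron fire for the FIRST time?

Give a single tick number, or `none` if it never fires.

Answer: 0

Derivation:
t=0: input=4 -> V=0 FIRE
t=1: input=5 -> V=0 FIRE
t=2: input=0 -> V=0
t=3: input=5 -> V=0 FIRE
t=4: input=0 -> V=0
t=5: input=0 -> V=0
t=6: input=0 -> V=0
t=7: input=2 -> V=16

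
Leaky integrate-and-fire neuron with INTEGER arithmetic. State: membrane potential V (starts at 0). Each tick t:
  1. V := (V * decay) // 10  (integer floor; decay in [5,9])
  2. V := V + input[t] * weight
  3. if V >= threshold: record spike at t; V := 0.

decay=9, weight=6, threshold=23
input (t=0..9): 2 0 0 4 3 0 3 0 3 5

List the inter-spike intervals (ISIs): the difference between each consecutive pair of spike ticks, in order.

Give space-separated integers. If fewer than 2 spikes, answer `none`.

Answer: 3 3

Derivation:
t=0: input=2 -> V=12
t=1: input=0 -> V=10
t=2: input=0 -> V=9
t=3: input=4 -> V=0 FIRE
t=4: input=3 -> V=18
t=5: input=0 -> V=16
t=6: input=3 -> V=0 FIRE
t=7: input=0 -> V=0
t=8: input=3 -> V=18
t=9: input=5 -> V=0 FIRE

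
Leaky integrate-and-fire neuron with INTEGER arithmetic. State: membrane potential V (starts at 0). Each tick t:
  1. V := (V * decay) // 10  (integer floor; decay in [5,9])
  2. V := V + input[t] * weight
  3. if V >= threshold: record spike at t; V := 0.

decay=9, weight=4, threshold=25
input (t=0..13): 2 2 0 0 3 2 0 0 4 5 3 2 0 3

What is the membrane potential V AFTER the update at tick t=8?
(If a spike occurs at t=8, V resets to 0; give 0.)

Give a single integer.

Answer: 16

Derivation:
t=0: input=2 -> V=8
t=1: input=2 -> V=15
t=2: input=0 -> V=13
t=3: input=0 -> V=11
t=4: input=3 -> V=21
t=5: input=2 -> V=0 FIRE
t=6: input=0 -> V=0
t=7: input=0 -> V=0
t=8: input=4 -> V=16
t=9: input=5 -> V=0 FIRE
t=10: input=3 -> V=12
t=11: input=2 -> V=18
t=12: input=0 -> V=16
t=13: input=3 -> V=0 FIRE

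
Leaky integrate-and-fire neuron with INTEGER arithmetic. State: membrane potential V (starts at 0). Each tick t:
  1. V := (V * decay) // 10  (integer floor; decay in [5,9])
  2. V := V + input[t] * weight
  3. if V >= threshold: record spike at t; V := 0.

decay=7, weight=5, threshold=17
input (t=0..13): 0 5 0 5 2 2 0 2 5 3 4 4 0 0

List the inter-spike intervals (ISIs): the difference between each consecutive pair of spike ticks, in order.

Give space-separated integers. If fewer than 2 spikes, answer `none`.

Answer: 2 2 3 2 1

Derivation:
t=0: input=0 -> V=0
t=1: input=5 -> V=0 FIRE
t=2: input=0 -> V=0
t=3: input=5 -> V=0 FIRE
t=4: input=2 -> V=10
t=5: input=2 -> V=0 FIRE
t=6: input=0 -> V=0
t=7: input=2 -> V=10
t=8: input=5 -> V=0 FIRE
t=9: input=3 -> V=15
t=10: input=4 -> V=0 FIRE
t=11: input=4 -> V=0 FIRE
t=12: input=0 -> V=0
t=13: input=0 -> V=0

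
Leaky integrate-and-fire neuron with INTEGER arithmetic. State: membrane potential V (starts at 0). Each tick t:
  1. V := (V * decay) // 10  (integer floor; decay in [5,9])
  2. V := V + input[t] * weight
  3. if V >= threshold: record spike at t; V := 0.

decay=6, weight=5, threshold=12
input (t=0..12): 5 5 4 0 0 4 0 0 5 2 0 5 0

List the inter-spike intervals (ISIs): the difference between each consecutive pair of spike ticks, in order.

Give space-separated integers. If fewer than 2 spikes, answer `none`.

t=0: input=5 -> V=0 FIRE
t=1: input=5 -> V=0 FIRE
t=2: input=4 -> V=0 FIRE
t=3: input=0 -> V=0
t=4: input=0 -> V=0
t=5: input=4 -> V=0 FIRE
t=6: input=0 -> V=0
t=7: input=0 -> V=0
t=8: input=5 -> V=0 FIRE
t=9: input=2 -> V=10
t=10: input=0 -> V=6
t=11: input=5 -> V=0 FIRE
t=12: input=0 -> V=0

Answer: 1 1 3 3 3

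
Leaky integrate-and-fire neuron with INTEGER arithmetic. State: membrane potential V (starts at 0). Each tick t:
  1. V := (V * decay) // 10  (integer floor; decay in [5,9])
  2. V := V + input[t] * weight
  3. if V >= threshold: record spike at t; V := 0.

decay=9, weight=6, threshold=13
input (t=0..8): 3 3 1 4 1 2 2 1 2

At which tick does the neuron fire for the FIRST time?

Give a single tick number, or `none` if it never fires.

Answer: 0

Derivation:
t=0: input=3 -> V=0 FIRE
t=1: input=3 -> V=0 FIRE
t=2: input=1 -> V=6
t=3: input=4 -> V=0 FIRE
t=4: input=1 -> V=6
t=5: input=2 -> V=0 FIRE
t=6: input=2 -> V=12
t=7: input=1 -> V=0 FIRE
t=8: input=2 -> V=12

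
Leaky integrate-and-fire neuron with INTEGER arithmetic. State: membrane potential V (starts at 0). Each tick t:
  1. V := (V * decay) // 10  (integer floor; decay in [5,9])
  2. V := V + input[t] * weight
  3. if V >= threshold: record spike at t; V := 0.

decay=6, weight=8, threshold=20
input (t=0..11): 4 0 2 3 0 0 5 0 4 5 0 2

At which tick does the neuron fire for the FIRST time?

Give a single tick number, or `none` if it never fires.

Answer: 0

Derivation:
t=0: input=4 -> V=0 FIRE
t=1: input=0 -> V=0
t=2: input=2 -> V=16
t=3: input=3 -> V=0 FIRE
t=4: input=0 -> V=0
t=5: input=0 -> V=0
t=6: input=5 -> V=0 FIRE
t=7: input=0 -> V=0
t=8: input=4 -> V=0 FIRE
t=9: input=5 -> V=0 FIRE
t=10: input=0 -> V=0
t=11: input=2 -> V=16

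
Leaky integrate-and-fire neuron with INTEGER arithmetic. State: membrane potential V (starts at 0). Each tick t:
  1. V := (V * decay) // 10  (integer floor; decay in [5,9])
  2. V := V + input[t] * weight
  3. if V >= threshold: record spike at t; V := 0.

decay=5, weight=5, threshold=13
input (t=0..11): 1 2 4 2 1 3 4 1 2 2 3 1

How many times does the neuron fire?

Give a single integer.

t=0: input=1 -> V=5
t=1: input=2 -> V=12
t=2: input=4 -> V=0 FIRE
t=3: input=2 -> V=10
t=4: input=1 -> V=10
t=5: input=3 -> V=0 FIRE
t=6: input=4 -> V=0 FIRE
t=7: input=1 -> V=5
t=8: input=2 -> V=12
t=9: input=2 -> V=0 FIRE
t=10: input=3 -> V=0 FIRE
t=11: input=1 -> V=5

Answer: 5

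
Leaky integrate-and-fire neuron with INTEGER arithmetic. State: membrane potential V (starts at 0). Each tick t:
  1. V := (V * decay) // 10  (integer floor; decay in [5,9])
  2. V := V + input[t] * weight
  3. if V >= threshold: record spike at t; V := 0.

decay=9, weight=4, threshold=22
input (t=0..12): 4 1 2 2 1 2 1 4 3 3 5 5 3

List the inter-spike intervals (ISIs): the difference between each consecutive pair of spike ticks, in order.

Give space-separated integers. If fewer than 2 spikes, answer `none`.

t=0: input=4 -> V=16
t=1: input=1 -> V=18
t=2: input=2 -> V=0 FIRE
t=3: input=2 -> V=8
t=4: input=1 -> V=11
t=5: input=2 -> V=17
t=6: input=1 -> V=19
t=7: input=4 -> V=0 FIRE
t=8: input=3 -> V=12
t=9: input=3 -> V=0 FIRE
t=10: input=5 -> V=20
t=11: input=5 -> V=0 FIRE
t=12: input=3 -> V=12

Answer: 5 2 2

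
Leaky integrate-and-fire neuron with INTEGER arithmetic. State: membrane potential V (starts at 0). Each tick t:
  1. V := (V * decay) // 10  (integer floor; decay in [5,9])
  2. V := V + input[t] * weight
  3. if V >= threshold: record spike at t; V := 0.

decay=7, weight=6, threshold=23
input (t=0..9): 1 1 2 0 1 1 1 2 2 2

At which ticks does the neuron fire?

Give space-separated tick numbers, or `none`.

Answer: 7

Derivation:
t=0: input=1 -> V=6
t=1: input=1 -> V=10
t=2: input=2 -> V=19
t=3: input=0 -> V=13
t=4: input=1 -> V=15
t=5: input=1 -> V=16
t=6: input=1 -> V=17
t=7: input=2 -> V=0 FIRE
t=8: input=2 -> V=12
t=9: input=2 -> V=20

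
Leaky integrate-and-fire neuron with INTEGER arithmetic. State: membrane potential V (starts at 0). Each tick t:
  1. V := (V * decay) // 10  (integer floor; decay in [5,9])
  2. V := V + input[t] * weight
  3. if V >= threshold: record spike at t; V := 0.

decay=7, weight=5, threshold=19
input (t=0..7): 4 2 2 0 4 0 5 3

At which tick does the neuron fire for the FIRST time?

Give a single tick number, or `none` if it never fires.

Answer: 0

Derivation:
t=0: input=4 -> V=0 FIRE
t=1: input=2 -> V=10
t=2: input=2 -> V=17
t=3: input=0 -> V=11
t=4: input=4 -> V=0 FIRE
t=5: input=0 -> V=0
t=6: input=5 -> V=0 FIRE
t=7: input=3 -> V=15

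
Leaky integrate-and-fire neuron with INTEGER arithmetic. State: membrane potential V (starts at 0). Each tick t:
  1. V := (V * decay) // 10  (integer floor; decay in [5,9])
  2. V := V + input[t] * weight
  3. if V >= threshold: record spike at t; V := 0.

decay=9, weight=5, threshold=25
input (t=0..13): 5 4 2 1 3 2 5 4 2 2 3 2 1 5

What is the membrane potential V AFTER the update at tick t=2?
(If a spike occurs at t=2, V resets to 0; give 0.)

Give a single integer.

t=0: input=5 -> V=0 FIRE
t=1: input=4 -> V=20
t=2: input=2 -> V=0 FIRE
t=3: input=1 -> V=5
t=4: input=3 -> V=19
t=5: input=2 -> V=0 FIRE
t=6: input=5 -> V=0 FIRE
t=7: input=4 -> V=20
t=8: input=2 -> V=0 FIRE
t=9: input=2 -> V=10
t=10: input=3 -> V=24
t=11: input=2 -> V=0 FIRE
t=12: input=1 -> V=5
t=13: input=5 -> V=0 FIRE

Answer: 0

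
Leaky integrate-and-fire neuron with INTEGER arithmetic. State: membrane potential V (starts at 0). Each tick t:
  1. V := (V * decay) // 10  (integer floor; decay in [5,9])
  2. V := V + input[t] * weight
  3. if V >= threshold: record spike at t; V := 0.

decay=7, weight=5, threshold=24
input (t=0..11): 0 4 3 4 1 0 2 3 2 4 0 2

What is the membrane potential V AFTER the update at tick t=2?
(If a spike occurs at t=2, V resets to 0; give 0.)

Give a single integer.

t=0: input=0 -> V=0
t=1: input=4 -> V=20
t=2: input=3 -> V=0 FIRE
t=3: input=4 -> V=20
t=4: input=1 -> V=19
t=5: input=0 -> V=13
t=6: input=2 -> V=19
t=7: input=3 -> V=0 FIRE
t=8: input=2 -> V=10
t=9: input=4 -> V=0 FIRE
t=10: input=0 -> V=0
t=11: input=2 -> V=10

Answer: 0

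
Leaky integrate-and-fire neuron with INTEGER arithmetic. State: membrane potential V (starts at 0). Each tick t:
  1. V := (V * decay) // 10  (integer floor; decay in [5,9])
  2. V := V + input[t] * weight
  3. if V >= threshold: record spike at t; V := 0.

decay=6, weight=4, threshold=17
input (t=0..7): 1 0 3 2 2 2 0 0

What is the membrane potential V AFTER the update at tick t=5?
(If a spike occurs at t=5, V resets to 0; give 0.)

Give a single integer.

t=0: input=1 -> V=4
t=1: input=0 -> V=2
t=2: input=3 -> V=13
t=3: input=2 -> V=15
t=4: input=2 -> V=0 FIRE
t=5: input=2 -> V=8
t=6: input=0 -> V=4
t=7: input=0 -> V=2

Answer: 8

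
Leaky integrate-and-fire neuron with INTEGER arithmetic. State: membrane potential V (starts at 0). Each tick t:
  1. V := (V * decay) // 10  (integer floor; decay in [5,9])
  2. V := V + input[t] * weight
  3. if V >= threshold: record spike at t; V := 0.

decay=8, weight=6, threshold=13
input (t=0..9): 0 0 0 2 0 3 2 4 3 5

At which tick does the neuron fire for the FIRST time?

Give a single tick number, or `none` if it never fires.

t=0: input=0 -> V=0
t=1: input=0 -> V=0
t=2: input=0 -> V=0
t=3: input=2 -> V=12
t=4: input=0 -> V=9
t=5: input=3 -> V=0 FIRE
t=6: input=2 -> V=12
t=7: input=4 -> V=0 FIRE
t=8: input=3 -> V=0 FIRE
t=9: input=5 -> V=0 FIRE

Answer: 5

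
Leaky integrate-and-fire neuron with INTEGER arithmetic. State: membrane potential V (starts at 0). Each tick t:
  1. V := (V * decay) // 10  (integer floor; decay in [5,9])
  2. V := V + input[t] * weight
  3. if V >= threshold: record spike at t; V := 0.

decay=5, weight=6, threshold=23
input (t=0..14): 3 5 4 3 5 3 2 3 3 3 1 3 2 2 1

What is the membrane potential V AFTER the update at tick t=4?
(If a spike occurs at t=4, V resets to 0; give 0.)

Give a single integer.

t=0: input=3 -> V=18
t=1: input=5 -> V=0 FIRE
t=2: input=4 -> V=0 FIRE
t=3: input=3 -> V=18
t=4: input=5 -> V=0 FIRE
t=5: input=3 -> V=18
t=6: input=2 -> V=21
t=7: input=3 -> V=0 FIRE
t=8: input=3 -> V=18
t=9: input=3 -> V=0 FIRE
t=10: input=1 -> V=6
t=11: input=3 -> V=21
t=12: input=2 -> V=22
t=13: input=2 -> V=0 FIRE
t=14: input=1 -> V=6

Answer: 0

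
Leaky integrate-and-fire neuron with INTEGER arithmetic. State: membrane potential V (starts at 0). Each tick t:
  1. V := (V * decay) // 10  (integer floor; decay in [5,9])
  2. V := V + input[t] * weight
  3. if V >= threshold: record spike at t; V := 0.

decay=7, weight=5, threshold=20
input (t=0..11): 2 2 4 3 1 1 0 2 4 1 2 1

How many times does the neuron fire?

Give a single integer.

t=0: input=2 -> V=10
t=1: input=2 -> V=17
t=2: input=4 -> V=0 FIRE
t=3: input=3 -> V=15
t=4: input=1 -> V=15
t=5: input=1 -> V=15
t=6: input=0 -> V=10
t=7: input=2 -> V=17
t=8: input=4 -> V=0 FIRE
t=9: input=1 -> V=5
t=10: input=2 -> V=13
t=11: input=1 -> V=14

Answer: 2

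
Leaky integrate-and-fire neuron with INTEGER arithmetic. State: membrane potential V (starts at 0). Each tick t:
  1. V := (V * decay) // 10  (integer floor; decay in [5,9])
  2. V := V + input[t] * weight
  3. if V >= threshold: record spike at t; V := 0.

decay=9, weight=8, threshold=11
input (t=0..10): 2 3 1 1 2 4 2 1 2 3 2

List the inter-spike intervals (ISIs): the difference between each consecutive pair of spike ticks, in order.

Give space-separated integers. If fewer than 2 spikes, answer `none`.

t=0: input=2 -> V=0 FIRE
t=1: input=3 -> V=0 FIRE
t=2: input=1 -> V=8
t=3: input=1 -> V=0 FIRE
t=4: input=2 -> V=0 FIRE
t=5: input=4 -> V=0 FIRE
t=6: input=2 -> V=0 FIRE
t=7: input=1 -> V=8
t=8: input=2 -> V=0 FIRE
t=9: input=3 -> V=0 FIRE
t=10: input=2 -> V=0 FIRE

Answer: 1 2 1 1 1 2 1 1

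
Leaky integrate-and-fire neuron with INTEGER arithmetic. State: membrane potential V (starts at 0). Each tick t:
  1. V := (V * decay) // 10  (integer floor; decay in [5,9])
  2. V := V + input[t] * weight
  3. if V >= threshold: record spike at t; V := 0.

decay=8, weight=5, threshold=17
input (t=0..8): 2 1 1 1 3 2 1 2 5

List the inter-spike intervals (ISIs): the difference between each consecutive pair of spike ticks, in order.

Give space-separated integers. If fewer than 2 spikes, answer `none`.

Answer: 2 3

Derivation:
t=0: input=2 -> V=10
t=1: input=1 -> V=13
t=2: input=1 -> V=15
t=3: input=1 -> V=0 FIRE
t=4: input=3 -> V=15
t=5: input=2 -> V=0 FIRE
t=6: input=1 -> V=5
t=7: input=2 -> V=14
t=8: input=5 -> V=0 FIRE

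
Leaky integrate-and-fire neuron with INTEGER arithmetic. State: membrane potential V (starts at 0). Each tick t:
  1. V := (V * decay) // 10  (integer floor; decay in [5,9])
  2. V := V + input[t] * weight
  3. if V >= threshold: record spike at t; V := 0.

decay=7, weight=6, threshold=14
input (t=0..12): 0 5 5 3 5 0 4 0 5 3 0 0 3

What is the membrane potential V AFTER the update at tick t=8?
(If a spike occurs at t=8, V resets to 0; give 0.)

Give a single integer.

t=0: input=0 -> V=0
t=1: input=5 -> V=0 FIRE
t=2: input=5 -> V=0 FIRE
t=3: input=3 -> V=0 FIRE
t=4: input=5 -> V=0 FIRE
t=5: input=0 -> V=0
t=6: input=4 -> V=0 FIRE
t=7: input=0 -> V=0
t=8: input=5 -> V=0 FIRE
t=9: input=3 -> V=0 FIRE
t=10: input=0 -> V=0
t=11: input=0 -> V=0
t=12: input=3 -> V=0 FIRE

Answer: 0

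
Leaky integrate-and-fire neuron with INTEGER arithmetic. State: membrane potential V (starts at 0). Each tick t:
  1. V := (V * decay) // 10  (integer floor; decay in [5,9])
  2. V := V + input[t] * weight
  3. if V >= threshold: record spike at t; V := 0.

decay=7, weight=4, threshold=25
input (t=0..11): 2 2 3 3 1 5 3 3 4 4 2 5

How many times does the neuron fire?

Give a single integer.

t=0: input=2 -> V=8
t=1: input=2 -> V=13
t=2: input=3 -> V=21
t=3: input=3 -> V=0 FIRE
t=4: input=1 -> V=4
t=5: input=5 -> V=22
t=6: input=3 -> V=0 FIRE
t=7: input=3 -> V=12
t=8: input=4 -> V=24
t=9: input=4 -> V=0 FIRE
t=10: input=2 -> V=8
t=11: input=5 -> V=0 FIRE

Answer: 4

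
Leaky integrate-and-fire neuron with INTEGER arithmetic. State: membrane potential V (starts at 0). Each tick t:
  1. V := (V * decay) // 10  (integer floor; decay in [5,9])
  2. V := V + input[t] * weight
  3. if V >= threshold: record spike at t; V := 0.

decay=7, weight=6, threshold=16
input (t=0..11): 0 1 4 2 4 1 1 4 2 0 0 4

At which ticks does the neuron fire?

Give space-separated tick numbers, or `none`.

Answer: 2 4 7 11

Derivation:
t=0: input=0 -> V=0
t=1: input=1 -> V=6
t=2: input=4 -> V=0 FIRE
t=3: input=2 -> V=12
t=4: input=4 -> V=0 FIRE
t=5: input=1 -> V=6
t=6: input=1 -> V=10
t=7: input=4 -> V=0 FIRE
t=8: input=2 -> V=12
t=9: input=0 -> V=8
t=10: input=0 -> V=5
t=11: input=4 -> V=0 FIRE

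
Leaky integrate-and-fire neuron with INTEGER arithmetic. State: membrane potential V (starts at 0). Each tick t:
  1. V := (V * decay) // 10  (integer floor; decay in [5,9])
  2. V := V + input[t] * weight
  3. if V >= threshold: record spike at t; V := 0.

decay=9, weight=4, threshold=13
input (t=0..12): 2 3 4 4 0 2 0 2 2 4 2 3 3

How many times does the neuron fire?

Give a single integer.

Answer: 6

Derivation:
t=0: input=2 -> V=8
t=1: input=3 -> V=0 FIRE
t=2: input=4 -> V=0 FIRE
t=3: input=4 -> V=0 FIRE
t=4: input=0 -> V=0
t=5: input=2 -> V=8
t=6: input=0 -> V=7
t=7: input=2 -> V=0 FIRE
t=8: input=2 -> V=8
t=9: input=4 -> V=0 FIRE
t=10: input=2 -> V=8
t=11: input=3 -> V=0 FIRE
t=12: input=3 -> V=12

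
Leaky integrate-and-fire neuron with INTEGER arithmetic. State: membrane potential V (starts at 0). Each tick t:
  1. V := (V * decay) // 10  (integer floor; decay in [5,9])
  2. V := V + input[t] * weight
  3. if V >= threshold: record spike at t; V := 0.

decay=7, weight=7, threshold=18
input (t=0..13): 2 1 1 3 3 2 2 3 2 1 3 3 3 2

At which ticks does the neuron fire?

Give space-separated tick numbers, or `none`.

t=0: input=2 -> V=14
t=1: input=1 -> V=16
t=2: input=1 -> V=0 FIRE
t=3: input=3 -> V=0 FIRE
t=4: input=3 -> V=0 FIRE
t=5: input=2 -> V=14
t=6: input=2 -> V=0 FIRE
t=7: input=3 -> V=0 FIRE
t=8: input=2 -> V=14
t=9: input=1 -> V=16
t=10: input=3 -> V=0 FIRE
t=11: input=3 -> V=0 FIRE
t=12: input=3 -> V=0 FIRE
t=13: input=2 -> V=14

Answer: 2 3 4 6 7 10 11 12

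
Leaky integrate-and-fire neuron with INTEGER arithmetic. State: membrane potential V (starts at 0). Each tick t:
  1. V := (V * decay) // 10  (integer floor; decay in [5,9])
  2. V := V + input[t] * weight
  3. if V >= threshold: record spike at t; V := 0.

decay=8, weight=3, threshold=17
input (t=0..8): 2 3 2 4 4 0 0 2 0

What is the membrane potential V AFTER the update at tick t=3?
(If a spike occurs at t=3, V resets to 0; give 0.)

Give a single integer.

t=0: input=2 -> V=6
t=1: input=3 -> V=13
t=2: input=2 -> V=16
t=3: input=4 -> V=0 FIRE
t=4: input=4 -> V=12
t=5: input=0 -> V=9
t=6: input=0 -> V=7
t=7: input=2 -> V=11
t=8: input=0 -> V=8

Answer: 0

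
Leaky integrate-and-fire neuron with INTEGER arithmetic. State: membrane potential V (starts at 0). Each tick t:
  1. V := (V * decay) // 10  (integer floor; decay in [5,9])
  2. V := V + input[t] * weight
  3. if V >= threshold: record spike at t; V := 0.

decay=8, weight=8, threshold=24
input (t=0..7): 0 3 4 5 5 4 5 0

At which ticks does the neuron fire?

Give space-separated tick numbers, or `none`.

Answer: 1 2 3 4 5 6

Derivation:
t=0: input=0 -> V=0
t=1: input=3 -> V=0 FIRE
t=2: input=4 -> V=0 FIRE
t=3: input=5 -> V=0 FIRE
t=4: input=5 -> V=0 FIRE
t=5: input=4 -> V=0 FIRE
t=6: input=5 -> V=0 FIRE
t=7: input=0 -> V=0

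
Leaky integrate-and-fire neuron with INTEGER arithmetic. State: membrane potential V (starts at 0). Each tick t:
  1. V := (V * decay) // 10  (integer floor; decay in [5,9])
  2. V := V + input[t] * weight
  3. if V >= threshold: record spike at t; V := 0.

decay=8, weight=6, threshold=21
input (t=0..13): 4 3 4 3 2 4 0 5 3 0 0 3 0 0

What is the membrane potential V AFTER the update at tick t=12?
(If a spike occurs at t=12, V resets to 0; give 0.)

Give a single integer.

Answer: 0

Derivation:
t=0: input=4 -> V=0 FIRE
t=1: input=3 -> V=18
t=2: input=4 -> V=0 FIRE
t=3: input=3 -> V=18
t=4: input=2 -> V=0 FIRE
t=5: input=4 -> V=0 FIRE
t=6: input=0 -> V=0
t=7: input=5 -> V=0 FIRE
t=8: input=3 -> V=18
t=9: input=0 -> V=14
t=10: input=0 -> V=11
t=11: input=3 -> V=0 FIRE
t=12: input=0 -> V=0
t=13: input=0 -> V=0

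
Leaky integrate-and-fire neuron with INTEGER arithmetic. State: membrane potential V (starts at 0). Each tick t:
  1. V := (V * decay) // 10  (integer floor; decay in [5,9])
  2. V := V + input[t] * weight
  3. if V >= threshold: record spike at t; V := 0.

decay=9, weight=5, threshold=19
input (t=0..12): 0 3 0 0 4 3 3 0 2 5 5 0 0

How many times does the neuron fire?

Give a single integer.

Answer: 4

Derivation:
t=0: input=0 -> V=0
t=1: input=3 -> V=15
t=2: input=0 -> V=13
t=3: input=0 -> V=11
t=4: input=4 -> V=0 FIRE
t=5: input=3 -> V=15
t=6: input=3 -> V=0 FIRE
t=7: input=0 -> V=0
t=8: input=2 -> V=10
t=9: input=5 -> V=0 FIRE
t=10: input=5 -> V=0 FIRE
t=11: input=0 -> V=0
t=12: input=0 -> V=0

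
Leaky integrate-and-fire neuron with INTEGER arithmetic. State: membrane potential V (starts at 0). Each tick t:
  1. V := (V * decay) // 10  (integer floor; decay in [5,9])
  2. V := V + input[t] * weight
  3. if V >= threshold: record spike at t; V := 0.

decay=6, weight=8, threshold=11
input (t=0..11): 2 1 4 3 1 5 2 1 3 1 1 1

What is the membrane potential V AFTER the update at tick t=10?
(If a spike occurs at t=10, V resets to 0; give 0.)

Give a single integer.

Answer: 0

Derivation:
t=0: input=2 -> V=0 FIRE
t=1: input=1 -> V=8
t=2: input=4 -> V=0 FIRE
t=3: input=3 -> V=0 FIRE
t=4: input=1 -> V=8
t=5: input=5 -> V=0 FIRE
t=6: input=2 -> V=0 FIRE
t=7: input=1 -> V=8
t=8: input=3 -> V=0 FIRE
t=9: input=1 -> V=8
t=10: input=1 -> V=0 FIRE
t=11: input=1 -> V=8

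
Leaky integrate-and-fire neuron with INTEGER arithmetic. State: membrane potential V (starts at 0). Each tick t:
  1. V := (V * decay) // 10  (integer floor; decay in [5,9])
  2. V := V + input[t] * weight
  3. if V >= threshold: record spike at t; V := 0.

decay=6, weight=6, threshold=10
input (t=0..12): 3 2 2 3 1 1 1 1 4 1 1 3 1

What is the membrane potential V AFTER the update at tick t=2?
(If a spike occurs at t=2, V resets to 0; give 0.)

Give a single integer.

Answer: 0

Derivation:
t=0: input=3 -> V=0 FIRE
t=1: input=2 -> V=0 FIRE
t=2: input=2 -> V=0 FIRE
t=3: input=3 -> V=0 FIRE
t=4: input=1 -> V=6
t=5: input=1 -> V=9
t=6: input=1 -> V=0 FIRE
t=7: input=1 -> V=6
t=8: input=4 -> V=0 FIRE
t=9: input=1 -> V=6
t=10: input=1 -> V=9
t=11: input=3 -> V=0 FIRE
t=12: input=1 -> V=6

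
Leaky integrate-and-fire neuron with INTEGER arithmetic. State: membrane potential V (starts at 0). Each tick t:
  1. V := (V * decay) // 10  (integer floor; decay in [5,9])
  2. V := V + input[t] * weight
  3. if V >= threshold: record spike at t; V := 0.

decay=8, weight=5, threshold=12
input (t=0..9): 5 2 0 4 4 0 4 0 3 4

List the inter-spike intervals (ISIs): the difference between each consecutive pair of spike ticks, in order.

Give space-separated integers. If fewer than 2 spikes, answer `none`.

t=0: input=5 -> V=0 FIRE
t=1: input=2 -> V=10
t=2: input=0 -> V=8
t=3: input=4 -> V=0 FIRE
t=4: input=4 -> V=0 FIRE
t=5: input=0 -> V=0
t=6: input=4 -> V=0 FIRE
t=7: input=0 -> V=0
t=8: input=3 -> V=0 FIRE
t=9: input=4 -> V=0 FIRE

Answer: 3 1 2 2 1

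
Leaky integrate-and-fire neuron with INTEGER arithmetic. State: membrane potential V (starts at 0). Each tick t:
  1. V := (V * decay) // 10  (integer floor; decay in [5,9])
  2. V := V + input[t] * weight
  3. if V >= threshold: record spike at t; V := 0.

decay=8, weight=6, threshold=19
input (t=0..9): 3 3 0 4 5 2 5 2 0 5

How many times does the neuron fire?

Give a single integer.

t=0: input=3 -> V=18
t=1: input=3 -> V=0 FIRE
t=2: input=0 -> V=0
t=3: input=4 -> V=0 FIRE
t=4: input=5 -> V=0 FIRE
t=5: input=2 -> V=12
t=6: input=5 -> V=0 FIRE
t=7: input=2 -> V=12
t=8: input=0 -> V=9
t=9: input=5 -> V=0 FIRE

Answer: 5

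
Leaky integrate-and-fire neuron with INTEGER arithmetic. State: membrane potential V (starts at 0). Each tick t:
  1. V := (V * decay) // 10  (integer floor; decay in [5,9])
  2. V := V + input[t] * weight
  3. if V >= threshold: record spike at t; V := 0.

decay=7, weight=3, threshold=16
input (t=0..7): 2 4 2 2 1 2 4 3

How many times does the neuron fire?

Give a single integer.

t=0: input=2 -> V=6
t=1: input=4 -> V=0 FIRE
t=2: input=2 -> V=6
t=3: input=2 -> V=10
t=4: input=1 -> V=10
t=5: input=2 -> V=13
t=6: input=4 -> V=0 FIRE
t=7: input=3 -> V=9

Answer: 2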